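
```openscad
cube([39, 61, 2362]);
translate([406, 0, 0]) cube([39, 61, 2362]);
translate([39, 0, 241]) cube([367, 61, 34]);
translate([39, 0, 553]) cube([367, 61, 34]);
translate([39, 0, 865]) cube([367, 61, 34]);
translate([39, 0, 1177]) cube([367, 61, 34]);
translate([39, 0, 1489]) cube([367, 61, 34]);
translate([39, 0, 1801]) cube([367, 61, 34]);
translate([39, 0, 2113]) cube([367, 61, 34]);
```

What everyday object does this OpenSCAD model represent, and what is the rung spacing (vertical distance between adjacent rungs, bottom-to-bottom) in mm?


A ladder. The rung spacing is 312 mm.

Two tall 39×61 posts with 7 short bars between them — a ladder. Adjacent rungs sit at z = 241 and z = 553, so the spacing is 553 − 241 = 312 mm.


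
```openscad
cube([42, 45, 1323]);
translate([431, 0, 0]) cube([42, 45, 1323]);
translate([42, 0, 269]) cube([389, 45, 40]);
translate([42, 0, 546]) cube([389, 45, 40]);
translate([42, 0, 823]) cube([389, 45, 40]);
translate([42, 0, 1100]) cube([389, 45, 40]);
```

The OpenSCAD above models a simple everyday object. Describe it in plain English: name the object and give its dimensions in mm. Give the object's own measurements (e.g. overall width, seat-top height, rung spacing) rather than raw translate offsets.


A straight ladder. Two 42×45 mm vertical rails, 1323 mm tall, stand 473 mm apart (outside-to-outside) with their front faces coplanar on the −y side. 4 rungs, each 45 mm deep and 40 mm tall, span between the inner faces of the rails, front faces flush with the rails. The lowest rung's underside is at z = 269 mm and rungs are spaced 277 mm apart (underside to underside).


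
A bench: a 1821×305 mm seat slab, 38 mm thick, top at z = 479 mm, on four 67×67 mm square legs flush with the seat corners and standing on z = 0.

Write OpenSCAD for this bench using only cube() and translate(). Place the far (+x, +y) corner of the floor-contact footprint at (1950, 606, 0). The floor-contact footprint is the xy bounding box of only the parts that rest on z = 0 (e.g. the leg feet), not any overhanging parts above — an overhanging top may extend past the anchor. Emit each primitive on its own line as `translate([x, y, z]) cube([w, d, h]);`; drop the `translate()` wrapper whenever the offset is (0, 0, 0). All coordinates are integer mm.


// leg_h = 479 − 38 = 441
translate([129, 301, 441]) cube([1821, 305, 38]);
translate([129, 301, 0]) cube([67, 67, 441]);
translate([129, 539, 0]) cube([67, 67, 441]);
translate([1883, 301, 0]) cube([67, 67, 441]);
translate([1883, 539, 0]) cube([67, 67, 441]);


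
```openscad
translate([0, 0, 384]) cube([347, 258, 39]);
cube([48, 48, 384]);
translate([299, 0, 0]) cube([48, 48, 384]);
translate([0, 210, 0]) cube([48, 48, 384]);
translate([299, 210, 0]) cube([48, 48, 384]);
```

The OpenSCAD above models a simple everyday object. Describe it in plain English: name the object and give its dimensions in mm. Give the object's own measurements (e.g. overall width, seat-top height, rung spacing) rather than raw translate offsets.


A four-legged stool. The seat is a 347×258×39 mm slab whose top surface is at z = 423 mm; four square legs, each 48×48 mm in cross-section, run from the floor (z = 0) to the underside of the seat, each flush with a corner of the seat.


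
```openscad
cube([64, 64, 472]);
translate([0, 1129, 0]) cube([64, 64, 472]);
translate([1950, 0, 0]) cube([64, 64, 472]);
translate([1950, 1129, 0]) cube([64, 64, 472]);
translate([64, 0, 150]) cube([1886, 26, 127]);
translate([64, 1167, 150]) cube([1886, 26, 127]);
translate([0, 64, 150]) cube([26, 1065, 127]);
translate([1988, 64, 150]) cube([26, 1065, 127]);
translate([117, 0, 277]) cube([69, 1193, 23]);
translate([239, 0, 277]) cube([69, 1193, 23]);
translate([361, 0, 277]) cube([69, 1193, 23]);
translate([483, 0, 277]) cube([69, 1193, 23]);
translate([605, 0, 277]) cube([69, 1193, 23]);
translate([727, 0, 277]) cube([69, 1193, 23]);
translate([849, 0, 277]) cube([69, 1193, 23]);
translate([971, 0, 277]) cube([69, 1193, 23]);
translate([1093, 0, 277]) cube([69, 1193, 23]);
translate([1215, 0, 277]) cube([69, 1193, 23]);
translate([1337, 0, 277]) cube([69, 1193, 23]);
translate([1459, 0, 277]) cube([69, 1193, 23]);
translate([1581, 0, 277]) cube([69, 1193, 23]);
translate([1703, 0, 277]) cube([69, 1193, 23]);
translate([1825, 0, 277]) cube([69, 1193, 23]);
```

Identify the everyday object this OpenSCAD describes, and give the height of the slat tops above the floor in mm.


A bed frame. The slat-top height is 300 mm.

Four posts, four rails, and a row of slats — a bed frame. Slats sit on the rails at z = 150 + 127 = 277; with slat thickness 23, the top is 300 mm.


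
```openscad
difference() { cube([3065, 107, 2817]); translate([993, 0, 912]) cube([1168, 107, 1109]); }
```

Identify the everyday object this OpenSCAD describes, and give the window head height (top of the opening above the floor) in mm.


A wall with a window opening. The window head height is 2021 mm.

A wall with a rectangular opening subtracted — a window. Sill at z = 912, opening 1109 mm tall, so the head is at 912 + 1109 = 2021 mm.


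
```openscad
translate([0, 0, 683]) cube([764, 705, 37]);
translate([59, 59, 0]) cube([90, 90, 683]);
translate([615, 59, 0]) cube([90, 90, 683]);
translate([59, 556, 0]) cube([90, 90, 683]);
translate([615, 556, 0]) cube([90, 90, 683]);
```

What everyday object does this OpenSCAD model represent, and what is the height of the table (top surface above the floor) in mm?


A table. The table height is 720 mm.

A 764×705×37 slab sits at z = 683 on four 90 mm square posts — a table. The top surface is at 683 + 37 = 720 mm.


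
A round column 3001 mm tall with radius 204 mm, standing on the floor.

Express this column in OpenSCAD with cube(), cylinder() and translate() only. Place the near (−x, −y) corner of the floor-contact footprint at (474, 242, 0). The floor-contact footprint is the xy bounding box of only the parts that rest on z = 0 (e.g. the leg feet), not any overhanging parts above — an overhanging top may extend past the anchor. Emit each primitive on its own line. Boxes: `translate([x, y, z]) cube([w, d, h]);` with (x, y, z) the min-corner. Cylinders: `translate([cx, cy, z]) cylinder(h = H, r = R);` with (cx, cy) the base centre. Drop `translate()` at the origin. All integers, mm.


translate([678, 446, 0]) cylinder(h = 3001, r = 204);


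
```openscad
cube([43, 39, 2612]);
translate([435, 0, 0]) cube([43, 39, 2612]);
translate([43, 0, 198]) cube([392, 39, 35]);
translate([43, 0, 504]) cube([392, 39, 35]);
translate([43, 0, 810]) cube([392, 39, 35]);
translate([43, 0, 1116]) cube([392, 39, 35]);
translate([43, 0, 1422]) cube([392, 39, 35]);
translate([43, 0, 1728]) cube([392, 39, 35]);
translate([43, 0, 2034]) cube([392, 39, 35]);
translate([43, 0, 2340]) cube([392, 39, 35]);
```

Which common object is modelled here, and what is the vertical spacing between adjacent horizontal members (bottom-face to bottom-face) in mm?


A ladder. The rung spacing is 306 mm.

Two tall 43×39 posts with 8 short bars between them — a ladder. Adjacent rungs sit at z = 198 and z = 504, so the spacing is 504 − 198 = 306 mm.


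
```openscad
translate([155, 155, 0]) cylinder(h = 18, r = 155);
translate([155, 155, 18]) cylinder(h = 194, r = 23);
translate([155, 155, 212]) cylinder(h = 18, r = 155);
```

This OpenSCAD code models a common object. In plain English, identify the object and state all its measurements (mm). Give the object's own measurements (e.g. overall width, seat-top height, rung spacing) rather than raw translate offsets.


A spool: two coaxial disc flanges of radius 155 mm and thickness 18 mm, joined by a core cylinder of radius 23 mm and height 194 mm. The lower flange rests on z = 0 and the three cylinders share a vertical axis.


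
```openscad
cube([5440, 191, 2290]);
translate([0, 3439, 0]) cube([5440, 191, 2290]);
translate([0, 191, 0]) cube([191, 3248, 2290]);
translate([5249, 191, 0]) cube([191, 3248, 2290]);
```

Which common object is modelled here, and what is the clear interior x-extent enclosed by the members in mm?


A house (or room) frame. The interior width is 5058 mm.

Four 2290 mm walls enclosing a rectangle with no floor or roof — a room or house frame. Outside width is 5440 mm and wall thickness is 191 mm, so the interior width is 5440 − 2 × 191 = 5058 mm.


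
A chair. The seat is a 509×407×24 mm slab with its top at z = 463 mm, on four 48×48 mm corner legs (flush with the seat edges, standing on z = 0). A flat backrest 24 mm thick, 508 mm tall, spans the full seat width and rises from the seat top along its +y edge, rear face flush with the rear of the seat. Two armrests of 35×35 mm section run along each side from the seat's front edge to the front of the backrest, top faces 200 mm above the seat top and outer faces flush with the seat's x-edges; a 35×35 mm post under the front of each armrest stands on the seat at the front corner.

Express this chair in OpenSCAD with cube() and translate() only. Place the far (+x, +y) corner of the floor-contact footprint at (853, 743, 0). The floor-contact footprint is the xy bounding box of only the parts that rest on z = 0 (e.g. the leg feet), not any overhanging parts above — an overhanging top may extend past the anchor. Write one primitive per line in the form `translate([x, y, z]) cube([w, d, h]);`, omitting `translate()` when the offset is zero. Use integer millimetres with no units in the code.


translate([344, 336, 439]) cube([509, 407, 24]);
translate([344, 336, 0]) cube([48, 48, 439]);
translate([805, 336, 0]) cube([48, 48, 439]);
translate([344, 695, 0]) cube([48, 48, 439]);
translate([805, 695, 0]) cube([48, 48, 439]);
translate([344, 719, 463]) cube([509, 24, 508]);
translate([344, 336, 628]) cube([35, 383, 35]);
translate([818, 336, 628]) cube([35, 383, 35]);
translate([344, 336, 463]) cube([35, 35, 165]);
translate([818, 336, 463]) cube([35, 35, 165]);


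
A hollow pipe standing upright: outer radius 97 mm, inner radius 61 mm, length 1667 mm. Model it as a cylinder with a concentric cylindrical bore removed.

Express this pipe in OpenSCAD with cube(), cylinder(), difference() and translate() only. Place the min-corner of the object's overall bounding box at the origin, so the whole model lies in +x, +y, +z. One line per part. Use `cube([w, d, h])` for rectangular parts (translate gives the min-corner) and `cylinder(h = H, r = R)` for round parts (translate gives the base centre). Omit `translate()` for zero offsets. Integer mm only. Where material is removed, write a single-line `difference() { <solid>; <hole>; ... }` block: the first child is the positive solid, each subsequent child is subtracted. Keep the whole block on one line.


difference() { translate([97, 97, 0]) cylinder(h = 1667, r = 97); translate([97, 97, 0]) cylinder(h = 1667, r = 61); }


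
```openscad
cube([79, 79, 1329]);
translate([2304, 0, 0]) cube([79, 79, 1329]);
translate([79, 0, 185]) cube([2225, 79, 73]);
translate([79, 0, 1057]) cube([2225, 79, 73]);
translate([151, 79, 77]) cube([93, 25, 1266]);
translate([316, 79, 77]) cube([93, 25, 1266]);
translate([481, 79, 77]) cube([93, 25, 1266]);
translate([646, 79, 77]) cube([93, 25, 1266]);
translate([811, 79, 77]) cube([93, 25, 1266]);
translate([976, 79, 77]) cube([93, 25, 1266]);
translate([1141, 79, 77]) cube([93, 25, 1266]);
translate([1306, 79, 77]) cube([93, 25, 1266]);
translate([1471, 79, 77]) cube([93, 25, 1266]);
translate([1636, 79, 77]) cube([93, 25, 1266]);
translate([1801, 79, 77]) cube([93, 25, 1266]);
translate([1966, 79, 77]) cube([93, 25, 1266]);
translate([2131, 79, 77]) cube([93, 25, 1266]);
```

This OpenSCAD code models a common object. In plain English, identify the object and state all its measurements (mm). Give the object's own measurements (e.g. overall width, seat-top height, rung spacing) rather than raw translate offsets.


A fence section. Two 79×79 mm posts, 1329 mm tall, stand on the floor with a clear span of 2225 mm between their inner faces. Two horizontal rails of 79×73 mm section span the gap between the posts with their undersides at z = 185 mm and z = 1057 mm, flush with the posts' −y face. 13 pickets, each 93 mm wide, 25 mm thick and 1266 mm tall, are fixed to the +y face of the rails with their bottoms at z = 77 mm, spaced across the span with a 72 mm gap after the −x post and between neighbouring pickets, with 80 mm left before the +x post.


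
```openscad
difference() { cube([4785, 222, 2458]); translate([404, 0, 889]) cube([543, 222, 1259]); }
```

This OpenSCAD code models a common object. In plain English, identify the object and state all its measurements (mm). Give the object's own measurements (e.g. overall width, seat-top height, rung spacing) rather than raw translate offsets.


A wall 4785 mm long (x), 222 mm thick (y), 2458 mm tall, with a rectangular window opening cut through it. The opening is 543 mm wide and 1259 mm tall; its sill is at z = 889 mm and its near (−x) edge is 404 mm from the wall's −x end. The opening passes through the full wall thickness.


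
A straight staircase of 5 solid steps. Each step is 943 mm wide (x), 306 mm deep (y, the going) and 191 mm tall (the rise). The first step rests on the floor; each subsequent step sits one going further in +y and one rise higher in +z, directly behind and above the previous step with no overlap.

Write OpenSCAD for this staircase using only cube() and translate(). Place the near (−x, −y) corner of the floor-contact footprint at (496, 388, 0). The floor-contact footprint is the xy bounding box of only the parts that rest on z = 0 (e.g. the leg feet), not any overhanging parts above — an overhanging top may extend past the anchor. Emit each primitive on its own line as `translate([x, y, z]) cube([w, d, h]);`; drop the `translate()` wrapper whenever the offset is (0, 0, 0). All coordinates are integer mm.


translate([496, 388, 0]) cube([943, 306, 191]);
translate([496, 694, 191]) cube([943, 306, 191]);
translate([496, 1000, 382]) cube([943, 306, 191]);
translate([496, 1306, 573]) cube([943, 306, 191]);
translate([496, 1612, 764]) cube([943, 306, 191]);


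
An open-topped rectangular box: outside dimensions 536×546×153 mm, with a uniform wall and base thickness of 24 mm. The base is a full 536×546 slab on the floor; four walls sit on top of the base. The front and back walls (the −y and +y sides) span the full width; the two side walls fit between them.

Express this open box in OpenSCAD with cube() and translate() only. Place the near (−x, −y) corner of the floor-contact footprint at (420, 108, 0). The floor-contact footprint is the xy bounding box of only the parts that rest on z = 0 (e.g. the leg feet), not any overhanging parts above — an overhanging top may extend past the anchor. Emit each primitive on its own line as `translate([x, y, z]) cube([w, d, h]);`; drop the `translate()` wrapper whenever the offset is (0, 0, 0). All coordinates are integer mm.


translate([420, 108, 0]) cube([536, 546, 24]);
translate([420, 108, 24]) cube([536, 24, 129]);
translate([420, 630, 24]) cube([536, 24, 129]);
translate([420, 132, 24]) cube([24, 498, 129]);
translate([932, 132, 24]) cube([24, 498, 129]);


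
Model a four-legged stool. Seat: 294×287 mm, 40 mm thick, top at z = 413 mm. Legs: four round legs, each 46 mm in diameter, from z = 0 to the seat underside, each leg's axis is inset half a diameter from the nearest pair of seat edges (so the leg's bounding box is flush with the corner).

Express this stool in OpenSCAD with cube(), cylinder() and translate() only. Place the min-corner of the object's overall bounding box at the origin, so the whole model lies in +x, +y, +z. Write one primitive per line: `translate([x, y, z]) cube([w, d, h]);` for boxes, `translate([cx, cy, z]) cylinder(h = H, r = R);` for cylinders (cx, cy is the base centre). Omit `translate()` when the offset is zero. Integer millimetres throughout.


translate([0, 0, 373]) cube([294, 287, 40]);
translate([23, 23, 0]) cylinder(h = 373, r = 23);
translate([271, 23, 0]) cylinder(h = 373, r = 23);
translate([23, 264, 0]) cylinder(h = 373, r = 23);
translate([271, 264, 0]) cylinder(h = 373, r = 23);


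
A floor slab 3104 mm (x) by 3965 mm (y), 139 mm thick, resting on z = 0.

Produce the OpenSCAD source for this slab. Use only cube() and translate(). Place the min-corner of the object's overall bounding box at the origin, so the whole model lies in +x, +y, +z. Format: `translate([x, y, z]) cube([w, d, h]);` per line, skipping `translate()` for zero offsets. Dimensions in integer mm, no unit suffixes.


cube([3104, 3965, 139]);


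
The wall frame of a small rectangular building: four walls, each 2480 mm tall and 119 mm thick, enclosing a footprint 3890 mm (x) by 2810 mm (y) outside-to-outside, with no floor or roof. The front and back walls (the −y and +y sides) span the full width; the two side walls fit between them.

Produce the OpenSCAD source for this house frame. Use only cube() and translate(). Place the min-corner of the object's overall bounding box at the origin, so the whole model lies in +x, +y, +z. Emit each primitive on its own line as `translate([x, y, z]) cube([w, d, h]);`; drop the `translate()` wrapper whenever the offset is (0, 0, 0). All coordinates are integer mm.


cube([3890, 119, 2480]);
translate([0, 2691, 0]) cube([3890, 119, 2480]);
translate([0, 119, 0]) cube([119, 2572, 2480]);
translate([3771, 119, 0]) cube([119, 2572, 2480]);


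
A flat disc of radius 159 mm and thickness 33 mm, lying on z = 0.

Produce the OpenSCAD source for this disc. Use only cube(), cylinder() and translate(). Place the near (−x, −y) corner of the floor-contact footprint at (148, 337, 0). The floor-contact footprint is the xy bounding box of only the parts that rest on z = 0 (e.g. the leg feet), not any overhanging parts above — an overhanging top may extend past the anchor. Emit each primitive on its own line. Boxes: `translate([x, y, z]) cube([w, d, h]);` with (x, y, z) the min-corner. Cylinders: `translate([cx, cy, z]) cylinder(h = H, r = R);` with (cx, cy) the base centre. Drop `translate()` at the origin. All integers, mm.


translate([307, 496, 0]) cylinder(h = 33, r = 159);


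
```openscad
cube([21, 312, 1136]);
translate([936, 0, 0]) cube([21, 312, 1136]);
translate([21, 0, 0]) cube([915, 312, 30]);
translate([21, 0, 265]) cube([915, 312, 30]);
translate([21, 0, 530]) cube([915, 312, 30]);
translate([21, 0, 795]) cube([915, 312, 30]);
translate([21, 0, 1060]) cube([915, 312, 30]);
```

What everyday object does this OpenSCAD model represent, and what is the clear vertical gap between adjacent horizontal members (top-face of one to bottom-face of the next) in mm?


A bookshelf. The clear shelf gap is 235 mm.

Two tall side panels with 5 horizontal boards between them — a bookshelf. The first two shelf undersides are at z = 0 and z = 265; with shelf thickness 30, the clear gap is 265 − 0 − 30 = 235 mm.


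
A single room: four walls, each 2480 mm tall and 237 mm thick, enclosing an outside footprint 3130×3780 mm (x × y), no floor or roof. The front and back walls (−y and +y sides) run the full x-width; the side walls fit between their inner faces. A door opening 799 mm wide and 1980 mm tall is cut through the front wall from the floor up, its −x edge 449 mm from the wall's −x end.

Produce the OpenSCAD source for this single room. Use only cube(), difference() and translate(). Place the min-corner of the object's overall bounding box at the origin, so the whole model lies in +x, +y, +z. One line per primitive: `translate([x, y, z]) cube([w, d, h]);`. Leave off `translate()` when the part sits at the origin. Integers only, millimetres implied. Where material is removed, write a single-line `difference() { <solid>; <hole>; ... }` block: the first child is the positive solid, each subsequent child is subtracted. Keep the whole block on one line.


difference() { cube([3130, 237, 2480]); translate([449, 0, 0]) cube([799, 237, 1980]); }
translate([0, 3543, 0]) cube([3130, 237, 2480]);
translate([0, 237, 0]) cube([237, 3306, 2480]);
translate([2893, 237, 0]) cube([237, 3306, 2480]);


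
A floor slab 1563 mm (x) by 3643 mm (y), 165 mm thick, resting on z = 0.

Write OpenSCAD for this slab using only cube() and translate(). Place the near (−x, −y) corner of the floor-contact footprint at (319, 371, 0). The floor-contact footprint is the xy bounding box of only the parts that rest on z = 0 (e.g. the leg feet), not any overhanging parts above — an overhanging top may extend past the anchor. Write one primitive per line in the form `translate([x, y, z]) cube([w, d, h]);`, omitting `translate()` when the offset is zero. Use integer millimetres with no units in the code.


translate([319, 371, 0]) cube([1563, 3643, 165]);


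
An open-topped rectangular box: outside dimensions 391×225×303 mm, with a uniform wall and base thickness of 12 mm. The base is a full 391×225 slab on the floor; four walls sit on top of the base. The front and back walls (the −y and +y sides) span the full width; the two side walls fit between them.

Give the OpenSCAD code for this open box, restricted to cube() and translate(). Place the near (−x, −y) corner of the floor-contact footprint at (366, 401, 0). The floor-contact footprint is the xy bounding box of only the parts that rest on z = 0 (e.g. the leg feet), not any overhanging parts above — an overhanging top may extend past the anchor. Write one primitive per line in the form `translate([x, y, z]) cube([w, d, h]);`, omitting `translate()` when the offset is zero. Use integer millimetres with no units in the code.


translate([366, 401, 0]) cube([391, 225, 12]);
translate([366, 401, 12]) cube([391, 12, 291]);
translate([366, 614, 12]) cube([391, 12, 291]);
translate([366, 413, 12]) cube([12, 201, 291]);
translate([745, 413, 12]) cube([12, 201, 291]);


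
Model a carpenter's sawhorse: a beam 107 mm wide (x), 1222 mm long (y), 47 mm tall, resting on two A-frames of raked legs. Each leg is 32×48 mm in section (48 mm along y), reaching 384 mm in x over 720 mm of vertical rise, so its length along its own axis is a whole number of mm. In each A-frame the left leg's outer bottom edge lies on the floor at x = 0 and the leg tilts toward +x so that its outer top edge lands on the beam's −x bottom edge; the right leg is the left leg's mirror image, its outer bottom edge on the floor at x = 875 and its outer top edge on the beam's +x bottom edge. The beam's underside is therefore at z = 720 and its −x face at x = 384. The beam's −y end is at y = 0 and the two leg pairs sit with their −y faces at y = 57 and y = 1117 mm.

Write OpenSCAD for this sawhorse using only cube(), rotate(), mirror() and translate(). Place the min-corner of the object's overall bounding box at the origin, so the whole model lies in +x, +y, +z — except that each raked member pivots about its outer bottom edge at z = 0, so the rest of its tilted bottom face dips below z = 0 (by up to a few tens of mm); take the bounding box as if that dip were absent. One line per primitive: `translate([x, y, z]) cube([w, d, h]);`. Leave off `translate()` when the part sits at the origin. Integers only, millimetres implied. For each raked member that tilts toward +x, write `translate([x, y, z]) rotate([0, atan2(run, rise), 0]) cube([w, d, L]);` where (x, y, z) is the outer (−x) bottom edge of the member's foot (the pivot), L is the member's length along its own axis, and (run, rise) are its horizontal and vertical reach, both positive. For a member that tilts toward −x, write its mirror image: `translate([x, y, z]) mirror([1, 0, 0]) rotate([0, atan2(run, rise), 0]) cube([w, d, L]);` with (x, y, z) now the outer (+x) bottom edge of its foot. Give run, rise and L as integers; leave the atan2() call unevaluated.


translate([384, 0, 720]) cube([107, 1222, 47]);
translate([0, 57, 0]) rotate([0, atan2(384, 720), 0]) cube([32, 48, 816]);
translate([875, 57, 0]) mirror([1, 0, 0]) rotate([0, atan2(384, 720), 0]) cube([32, 48, 816]);
translate([0, 1117, 0]) rotate([0, atan2(384, 720), 0]) cube([32, 48, 816]);
translate([875, 1117, 0]) mirror([1, 0, 0]) rotate([0, atan2(384, 720), 0]) cube([32, 48, 816]);


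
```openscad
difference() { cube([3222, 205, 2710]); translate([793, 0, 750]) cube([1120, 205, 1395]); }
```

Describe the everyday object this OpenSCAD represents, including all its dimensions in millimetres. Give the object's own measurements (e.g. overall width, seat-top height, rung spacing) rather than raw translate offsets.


A wall 3222 mm long (x), 205 mm thick (y), 2710 mm tall, with a rectangular window opening cut through it. The opening is 1120 mm wide and 1395 mm tall; its sill is at z = 750 mm and its near (−x) edge is 793 mm from the wall's −x end. The opening passes through the full wall thickness.


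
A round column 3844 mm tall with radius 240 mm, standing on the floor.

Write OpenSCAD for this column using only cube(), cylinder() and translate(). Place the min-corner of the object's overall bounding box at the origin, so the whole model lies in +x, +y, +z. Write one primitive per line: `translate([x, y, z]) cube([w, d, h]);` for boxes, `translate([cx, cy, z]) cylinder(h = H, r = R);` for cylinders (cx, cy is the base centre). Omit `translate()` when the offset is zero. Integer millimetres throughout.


translate([240, 240, 0]) cylinder(h = 3844, r = 240);


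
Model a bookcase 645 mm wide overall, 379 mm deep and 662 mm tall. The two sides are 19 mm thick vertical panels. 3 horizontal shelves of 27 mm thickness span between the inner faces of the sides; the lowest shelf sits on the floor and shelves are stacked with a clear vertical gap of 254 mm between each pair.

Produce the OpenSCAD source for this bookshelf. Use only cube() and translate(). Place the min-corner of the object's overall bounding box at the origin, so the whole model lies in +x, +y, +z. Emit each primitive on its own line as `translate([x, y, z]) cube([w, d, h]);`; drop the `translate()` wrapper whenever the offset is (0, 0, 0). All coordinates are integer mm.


cube([19, 379, 662]);
translate([626, 0, 0]) cube([19, 379, 662]);
translate([19, 0, 0]) cube([607, 379, 27]);
translate([19, 0, 281]) cube([607, 379, 27]);
translate([19, 0, 562]) cube([607, 379, 27]);


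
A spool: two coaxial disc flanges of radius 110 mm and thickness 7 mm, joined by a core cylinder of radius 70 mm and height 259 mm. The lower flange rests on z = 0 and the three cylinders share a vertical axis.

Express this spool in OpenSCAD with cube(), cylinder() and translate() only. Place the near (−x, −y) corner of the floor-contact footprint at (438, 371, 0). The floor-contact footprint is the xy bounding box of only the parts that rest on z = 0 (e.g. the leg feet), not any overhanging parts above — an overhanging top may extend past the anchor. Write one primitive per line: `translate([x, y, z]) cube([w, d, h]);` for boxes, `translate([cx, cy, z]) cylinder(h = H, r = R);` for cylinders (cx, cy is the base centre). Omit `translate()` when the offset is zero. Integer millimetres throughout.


translate([548, 481, 0]) cylinder(h = 7, r = 110);
translate([548, 481, 7]) cylinder(h = 259, r = 70);
translate([548, 481, 266]) cylinder(h = 7, r = 110);


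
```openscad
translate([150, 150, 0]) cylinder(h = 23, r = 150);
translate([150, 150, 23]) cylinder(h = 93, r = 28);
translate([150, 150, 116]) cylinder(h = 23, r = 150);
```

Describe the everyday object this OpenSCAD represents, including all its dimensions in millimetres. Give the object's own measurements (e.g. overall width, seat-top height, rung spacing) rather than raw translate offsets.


A spool: two coaxial disc flanges of radius 150 mm and thickness 23 mm, joined by a core cylinder of radius 28 mm and height 93 mm. The lower flange rests on z = 0 and the three cylinders share a vertical axis.


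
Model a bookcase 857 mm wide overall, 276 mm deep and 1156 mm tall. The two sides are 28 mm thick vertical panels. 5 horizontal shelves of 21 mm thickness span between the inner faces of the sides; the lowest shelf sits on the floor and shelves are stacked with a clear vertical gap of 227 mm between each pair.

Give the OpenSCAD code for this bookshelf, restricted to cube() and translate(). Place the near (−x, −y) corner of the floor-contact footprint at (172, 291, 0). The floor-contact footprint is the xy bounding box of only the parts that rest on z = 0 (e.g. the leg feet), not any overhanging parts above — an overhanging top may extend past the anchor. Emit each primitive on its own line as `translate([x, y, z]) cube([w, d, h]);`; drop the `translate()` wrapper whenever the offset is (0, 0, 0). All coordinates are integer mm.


translate([172, 291, 0]) cube([28, 276, 1156]);
translate([1001, 291, 0]) cube([28, 276, 1156]);
translate([200, 291, 0]) cube([801, 276, 21]);
translate([200, 291, 248]) cube([801, 276, 21]);
translate([200, 291, 496]) cube([801, 276, 21]);
translate([200, 291, 744]) cube([801, 276, 21]);
translate([200, 291, 992]) cube([801, 276, 21]);


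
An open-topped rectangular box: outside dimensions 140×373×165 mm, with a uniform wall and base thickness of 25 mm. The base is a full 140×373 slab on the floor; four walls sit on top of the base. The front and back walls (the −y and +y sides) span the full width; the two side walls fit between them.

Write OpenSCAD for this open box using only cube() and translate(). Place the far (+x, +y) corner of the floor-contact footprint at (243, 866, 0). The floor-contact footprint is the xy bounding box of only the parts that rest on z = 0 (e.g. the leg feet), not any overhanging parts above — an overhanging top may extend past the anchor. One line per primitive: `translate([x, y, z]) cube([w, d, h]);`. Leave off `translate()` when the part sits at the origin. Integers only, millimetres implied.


translate([103, 493, 0]) cube([140, 373, 25]);
translate([103, 493, 25]) cube([140, 25, 140]);
translate([103, 841, 25]) cube([140, 25, 140]);
translate([103, 518, 25]) cube([25, 323, 140]);
translate([218, 518, 25]) cube([25, 323, 140]);


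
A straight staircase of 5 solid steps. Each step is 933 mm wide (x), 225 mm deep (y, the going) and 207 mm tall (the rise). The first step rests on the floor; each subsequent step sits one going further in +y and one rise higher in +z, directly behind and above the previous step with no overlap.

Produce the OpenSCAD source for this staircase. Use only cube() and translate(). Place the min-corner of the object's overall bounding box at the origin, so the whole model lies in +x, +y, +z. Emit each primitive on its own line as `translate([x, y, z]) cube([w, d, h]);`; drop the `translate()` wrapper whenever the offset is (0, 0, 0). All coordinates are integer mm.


cube([933, 225, 207]);
translate([0, 225, 207]) cube([933, 225, 207]);
translate([0, 450, 414]) cube([933, 225, 207]);
translate([0, 675, 621]) cube([933, 225, 207]);
translate([0, 900, 828]) cube([933, 225, 207]);


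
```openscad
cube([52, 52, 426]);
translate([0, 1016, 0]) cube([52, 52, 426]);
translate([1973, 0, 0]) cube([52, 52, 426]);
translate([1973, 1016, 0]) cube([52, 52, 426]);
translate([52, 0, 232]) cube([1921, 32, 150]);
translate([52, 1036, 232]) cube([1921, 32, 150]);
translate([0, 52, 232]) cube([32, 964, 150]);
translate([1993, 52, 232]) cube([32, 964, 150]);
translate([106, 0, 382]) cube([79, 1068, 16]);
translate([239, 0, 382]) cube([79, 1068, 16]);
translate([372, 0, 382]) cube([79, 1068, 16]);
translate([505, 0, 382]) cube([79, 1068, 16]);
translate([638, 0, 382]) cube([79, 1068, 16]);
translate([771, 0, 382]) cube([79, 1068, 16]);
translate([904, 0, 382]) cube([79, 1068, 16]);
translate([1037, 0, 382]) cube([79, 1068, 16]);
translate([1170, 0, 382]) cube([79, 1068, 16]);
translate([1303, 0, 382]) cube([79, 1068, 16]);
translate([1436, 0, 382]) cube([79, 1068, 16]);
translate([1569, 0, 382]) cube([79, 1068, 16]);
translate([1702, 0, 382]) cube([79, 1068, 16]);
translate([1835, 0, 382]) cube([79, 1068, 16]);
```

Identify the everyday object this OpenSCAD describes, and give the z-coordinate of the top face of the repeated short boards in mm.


A bed frame. The slat-top height is 398 mm.

Four posts, four rails, and a row of slats — a bed frame. Slats sit on the rails at z = 232 + 150 = 382; with slat thickness 16, the top is 398 mm.


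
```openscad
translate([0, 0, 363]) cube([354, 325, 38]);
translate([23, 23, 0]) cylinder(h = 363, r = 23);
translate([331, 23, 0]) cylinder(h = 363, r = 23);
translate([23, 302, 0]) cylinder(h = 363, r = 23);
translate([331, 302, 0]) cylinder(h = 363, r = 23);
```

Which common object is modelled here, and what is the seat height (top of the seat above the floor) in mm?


A stool. The seat height is 401 mm.

A 354×325×38 slab at z = 363 on four corner cylinders — a stool. The seat top is 363 + 38 = 401 mm.


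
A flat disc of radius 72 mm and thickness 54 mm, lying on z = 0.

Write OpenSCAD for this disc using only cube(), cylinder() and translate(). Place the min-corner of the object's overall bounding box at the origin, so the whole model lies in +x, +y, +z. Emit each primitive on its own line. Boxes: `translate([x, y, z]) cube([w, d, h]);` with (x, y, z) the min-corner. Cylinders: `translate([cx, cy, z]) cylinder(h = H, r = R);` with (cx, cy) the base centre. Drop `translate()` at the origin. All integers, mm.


translate([72, 72, 0]) cylinder(h = 54, r = 72);


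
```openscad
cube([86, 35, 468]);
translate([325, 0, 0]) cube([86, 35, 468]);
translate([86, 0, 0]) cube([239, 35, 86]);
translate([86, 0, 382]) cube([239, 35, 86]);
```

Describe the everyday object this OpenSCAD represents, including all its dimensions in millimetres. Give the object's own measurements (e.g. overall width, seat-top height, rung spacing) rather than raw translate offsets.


A rectangular picture frame lying in the x–z plane (depth along y). The opening is 239 mm wide (x) by 296 mm tall (z), surrounded by a border 86 mm wide on all four sides. The frame is 35 mm deep and is made of two full-height vertical stiles with two horizontal rails fitted between them.


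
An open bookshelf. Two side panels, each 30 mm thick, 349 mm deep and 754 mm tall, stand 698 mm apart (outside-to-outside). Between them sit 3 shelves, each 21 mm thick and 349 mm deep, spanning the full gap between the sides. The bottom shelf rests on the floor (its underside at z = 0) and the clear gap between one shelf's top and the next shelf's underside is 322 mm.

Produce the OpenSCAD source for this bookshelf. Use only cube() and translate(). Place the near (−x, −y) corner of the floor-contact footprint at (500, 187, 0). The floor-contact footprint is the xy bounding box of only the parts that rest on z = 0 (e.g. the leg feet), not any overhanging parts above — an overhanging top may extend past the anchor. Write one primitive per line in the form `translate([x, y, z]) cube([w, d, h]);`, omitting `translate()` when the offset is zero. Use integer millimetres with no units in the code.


translate([500, 187, 0]) cube([30, 349, 754]);
translate([1168, 187, 0]) cube([30, 349, 754]);
translate([530, 187, 0]) cube([638, 349, 21]);
translate([530, 187, 343]) cube([638, 349, 21]);
translate([530, 187, 686]) cube([638, 349, 21]);


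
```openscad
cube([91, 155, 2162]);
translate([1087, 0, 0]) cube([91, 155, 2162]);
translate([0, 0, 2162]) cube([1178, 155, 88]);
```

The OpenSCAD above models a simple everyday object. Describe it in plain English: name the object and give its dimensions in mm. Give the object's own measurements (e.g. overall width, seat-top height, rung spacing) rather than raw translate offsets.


A door frame. The clear opening is 996 mm wide and 2162 mm high. Two 91 mm wide jambs, 155 mm deep, stand either side of the opening from the floor to the top of the opening. A 88 mm thick head sits across the top of both jambs, spanning the full outside width of the frame.


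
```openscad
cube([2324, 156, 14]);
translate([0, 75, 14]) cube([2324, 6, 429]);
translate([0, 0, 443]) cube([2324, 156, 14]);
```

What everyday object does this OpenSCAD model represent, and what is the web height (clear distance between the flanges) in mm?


An I-beam. The web height is 429 mm.

Two wide flanges with a thin centred web — an I-beam. Overall 457 mm minus two 14 mm flanges gives a web of 457 − 2·14 = 429 mm.


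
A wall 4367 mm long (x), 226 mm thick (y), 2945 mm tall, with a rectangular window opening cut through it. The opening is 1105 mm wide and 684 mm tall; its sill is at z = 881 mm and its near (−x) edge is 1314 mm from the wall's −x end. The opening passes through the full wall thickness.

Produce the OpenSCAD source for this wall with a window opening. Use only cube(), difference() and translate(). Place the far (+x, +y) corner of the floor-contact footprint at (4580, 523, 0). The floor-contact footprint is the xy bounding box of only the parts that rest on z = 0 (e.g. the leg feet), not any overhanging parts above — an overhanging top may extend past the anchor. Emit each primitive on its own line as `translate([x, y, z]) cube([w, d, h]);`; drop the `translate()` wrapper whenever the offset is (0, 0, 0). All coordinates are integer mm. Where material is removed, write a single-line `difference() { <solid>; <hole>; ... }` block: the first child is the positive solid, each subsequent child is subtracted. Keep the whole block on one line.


difference() { translate([213, 297, 0]) cube([4367, 226, 2945]); translate([1527, 297, 881]) cube([1105, 226, 684]); }


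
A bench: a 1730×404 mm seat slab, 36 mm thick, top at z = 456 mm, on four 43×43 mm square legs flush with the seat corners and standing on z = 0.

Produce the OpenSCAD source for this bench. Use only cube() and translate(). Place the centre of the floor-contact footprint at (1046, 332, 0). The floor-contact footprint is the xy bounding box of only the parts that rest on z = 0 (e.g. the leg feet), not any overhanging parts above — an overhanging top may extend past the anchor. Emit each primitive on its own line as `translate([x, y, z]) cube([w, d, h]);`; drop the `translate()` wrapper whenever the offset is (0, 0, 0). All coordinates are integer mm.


translate([181, 130, 420]) cube([1730, 404, 36]);
translate([181, 130, 0]) cube([43, 43, 420]);
translate([181, 491, 0]) cube([43, 43, 420]);
translate([1868, 130, 0]) cube([43, 43, 420]);
translate([1868, 491, 0]) cube([43, 43, 420]);


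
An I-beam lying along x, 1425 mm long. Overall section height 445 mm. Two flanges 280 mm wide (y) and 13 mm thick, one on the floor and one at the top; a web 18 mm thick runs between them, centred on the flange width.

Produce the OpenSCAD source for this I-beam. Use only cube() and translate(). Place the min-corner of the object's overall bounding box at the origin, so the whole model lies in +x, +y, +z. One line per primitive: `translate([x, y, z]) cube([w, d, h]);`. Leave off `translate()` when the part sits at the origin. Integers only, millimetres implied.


cube([1425, 280, 13]);
translate([0, 131, 13]) cube([1425, 18, 419]);
translate([0, 0, 432]) cube([1425, 280, 13]);


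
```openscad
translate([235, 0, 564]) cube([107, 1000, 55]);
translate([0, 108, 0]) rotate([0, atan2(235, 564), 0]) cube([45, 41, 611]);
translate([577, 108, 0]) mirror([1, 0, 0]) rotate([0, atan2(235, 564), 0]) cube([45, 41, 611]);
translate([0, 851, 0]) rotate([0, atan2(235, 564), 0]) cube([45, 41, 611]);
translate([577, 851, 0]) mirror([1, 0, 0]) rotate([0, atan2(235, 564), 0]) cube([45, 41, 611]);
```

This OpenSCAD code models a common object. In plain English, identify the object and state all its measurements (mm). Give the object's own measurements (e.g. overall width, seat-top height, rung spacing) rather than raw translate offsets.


A sawhorse. A 107×1000×55 mm beam (x, y, z) sits on two A-frame leg pairs. Each pair is two raked legs of 45×41 mm section (41 mm along y) splaying symmetrically in x. Each leg rises 564 mm vertically over 235 mm of horizontal reach and is 611 mm long along its own axis. Every leg's outer bottom edge rests on the floor and its outer top edge meets a bottom edge of the beam — the left legs (tilting toward +x) meet the beam's −x bottom edge, the right legs (their mirror images, tilting toward −x) meet its +x bottom edge — so the leg tops tuck under the beam, the beam's underside is 564 mm above the floor, and the feet are 577 mm apart outside-to-outside with the beam centred between them. The two leg pairs are set in 108 mm from either end of the beam.
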